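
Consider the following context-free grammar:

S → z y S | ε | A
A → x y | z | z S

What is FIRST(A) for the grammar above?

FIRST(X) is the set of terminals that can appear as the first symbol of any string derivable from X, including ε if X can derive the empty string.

We compute FIRST(A) using the standard algorithm.
FIRST(A) = {x, z}
FIRST(S) = {x, z, ε}
Therefore, FIRST(A) = {x, z}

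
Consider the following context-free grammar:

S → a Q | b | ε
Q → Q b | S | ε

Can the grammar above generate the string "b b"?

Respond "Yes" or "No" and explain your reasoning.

No - no valid derivation exists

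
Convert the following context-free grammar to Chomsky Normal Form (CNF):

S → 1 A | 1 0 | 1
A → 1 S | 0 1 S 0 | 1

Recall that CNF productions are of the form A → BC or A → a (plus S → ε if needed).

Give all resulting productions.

T1 → 1; T0 → 0; S → 1; A → 1; S → T1 A; S → T1 T0; A → T1 S; A → T0 X0; X0 → T1 X1; X1 → S T0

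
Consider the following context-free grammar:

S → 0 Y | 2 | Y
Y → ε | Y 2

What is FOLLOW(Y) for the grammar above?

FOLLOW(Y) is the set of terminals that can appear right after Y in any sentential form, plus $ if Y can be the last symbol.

We compute FOLLOW(Y) using the standard algorithm.
FOLLOW(S) starts with {$}.
FIRST(S) = {0, 2, ε}
FIRST(Y) = {2, ε}
FOLLOW(S) = {$}
FOLLOW(Y) = {$, 2}
Therefore, FOLLOW(Y) = {$, 2}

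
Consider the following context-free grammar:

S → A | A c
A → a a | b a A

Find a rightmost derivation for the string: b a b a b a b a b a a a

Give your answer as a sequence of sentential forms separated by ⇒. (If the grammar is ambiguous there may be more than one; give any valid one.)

S ⇒ A ⇒ b a A ⇒ b a b a A ⇒ b a b a b a A ⇒ b a b a b a b a A ⇒ b a b a b a b a b a A ⇒ b a b a b a b a b a a a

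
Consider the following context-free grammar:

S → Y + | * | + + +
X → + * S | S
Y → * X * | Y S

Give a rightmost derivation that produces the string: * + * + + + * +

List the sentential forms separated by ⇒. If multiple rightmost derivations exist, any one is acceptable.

S ⇒ Y + ⇒ * X * + ⇒ * + * S * + ⇒ * + * + + + * +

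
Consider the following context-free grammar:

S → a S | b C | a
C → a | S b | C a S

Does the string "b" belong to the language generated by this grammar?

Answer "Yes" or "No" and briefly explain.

No - no valid derivation exists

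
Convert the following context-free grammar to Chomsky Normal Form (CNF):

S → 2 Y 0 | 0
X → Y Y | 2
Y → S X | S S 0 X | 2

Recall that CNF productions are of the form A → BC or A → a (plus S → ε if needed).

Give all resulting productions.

T2 → 2; T0 → 0; S → 0; X → 2; Y → 2; S → T2 X0; X0 → Y T0; X → Y Y; Y → S X; Y → S X1; X1 → S X2; X2 → T0 X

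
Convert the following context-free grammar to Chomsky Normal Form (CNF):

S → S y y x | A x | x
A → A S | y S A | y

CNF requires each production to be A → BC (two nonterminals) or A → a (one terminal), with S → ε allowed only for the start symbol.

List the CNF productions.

TY → y; TX → x; S → x; A → y; S → S X0; X0 → TY X1; X1 → TY TX; S → A TX; A → A S; A → TY X2; X2 → S A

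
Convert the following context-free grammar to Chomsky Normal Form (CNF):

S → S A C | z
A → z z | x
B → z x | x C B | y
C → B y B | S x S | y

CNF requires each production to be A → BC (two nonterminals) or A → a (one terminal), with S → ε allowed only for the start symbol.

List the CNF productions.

S → z; TZ → z; A → x; TX → x; B → y; TY → y; C → y; S → S X0; X0 → A C; A → TZ TZ; B → TZ TX; B → TX X1; X1 → C B; C → B X2; X2 → TY B; C → S X3; X3 → TX S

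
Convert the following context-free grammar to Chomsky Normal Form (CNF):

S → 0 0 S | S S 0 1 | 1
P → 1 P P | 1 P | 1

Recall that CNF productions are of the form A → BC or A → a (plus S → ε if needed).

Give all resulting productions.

T0 → 0; T1 → 1; S → 1; P → 1; S → T0 X0; X0 → T0 S; S → S X1; X1 → S X2; X2 → T0 T1; P → T1 X3; X3 → P P; P → T1 P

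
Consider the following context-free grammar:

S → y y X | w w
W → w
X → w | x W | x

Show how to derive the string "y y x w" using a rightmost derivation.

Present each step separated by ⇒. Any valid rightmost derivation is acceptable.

S ⇒ y y X ⇒ y y x W ⇒ y y x w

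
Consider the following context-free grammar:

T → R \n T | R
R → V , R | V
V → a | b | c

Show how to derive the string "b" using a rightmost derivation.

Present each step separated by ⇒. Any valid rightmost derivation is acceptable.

T ⇒ R ⇒ V ⇒ b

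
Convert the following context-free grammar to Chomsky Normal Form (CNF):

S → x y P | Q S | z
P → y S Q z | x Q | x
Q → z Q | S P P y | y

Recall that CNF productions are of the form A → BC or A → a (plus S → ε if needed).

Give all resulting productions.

TX → x; TY → y; S → z; TZ → z; P → x; Q → y; S → TX X0; X0 → TY P; S → Q S; P → TY X1; X1 → S X2; X2 → Q TZ; P → TX Q; Q → TZ Q; Q → S X3; X3 → P X4; X4 → P TY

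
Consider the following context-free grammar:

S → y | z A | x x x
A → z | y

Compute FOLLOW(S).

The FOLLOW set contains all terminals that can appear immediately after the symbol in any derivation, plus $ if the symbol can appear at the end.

We compute FOLLOW(S) using the standard algorithm.
FOLLOW(S) starts with {$}.
FIRST(A) = {y, z}
FIRST(S) = {x, y, z}
FOLLOW(A) = {$}
FOLLOW(S) = {$}
Therefore, FOLLOW(S) = {$}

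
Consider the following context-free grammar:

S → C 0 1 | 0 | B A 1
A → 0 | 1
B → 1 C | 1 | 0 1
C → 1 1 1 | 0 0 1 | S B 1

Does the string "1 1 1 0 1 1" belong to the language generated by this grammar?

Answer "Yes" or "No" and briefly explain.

No - no valid derivation exists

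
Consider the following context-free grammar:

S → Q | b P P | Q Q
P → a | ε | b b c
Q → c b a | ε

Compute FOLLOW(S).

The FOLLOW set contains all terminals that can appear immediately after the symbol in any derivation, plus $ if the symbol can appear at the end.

We compute FOLLOW(S) using the standard algorithm.
FOLLOW(S) starts with {$}.
FIRST(P) = {a, b, ε}
FIRST(Q) = {c, ε}
FIRST(S) = {b, c, ε}
FOLLOW(P) = {$, a, b}
FOLLOW(Q) = {$, c}
FOLLOW(S) = {$}
Therefore, FOLLOW(S) = {$}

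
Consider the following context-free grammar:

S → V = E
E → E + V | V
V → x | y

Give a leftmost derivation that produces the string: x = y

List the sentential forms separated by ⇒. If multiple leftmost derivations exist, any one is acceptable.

S ⇒ V = E ⇒ x = E ⇒ x = V ⇒ x = y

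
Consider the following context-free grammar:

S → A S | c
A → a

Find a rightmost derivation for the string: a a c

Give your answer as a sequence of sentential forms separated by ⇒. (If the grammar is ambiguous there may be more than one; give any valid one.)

S ⇒ A S ⇒ A A S ⇒ A A c ⇒ A a c ⇒ a a c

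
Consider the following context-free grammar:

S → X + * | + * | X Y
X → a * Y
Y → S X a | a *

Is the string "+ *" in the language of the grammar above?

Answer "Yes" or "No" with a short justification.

Yes - a valid derivation exists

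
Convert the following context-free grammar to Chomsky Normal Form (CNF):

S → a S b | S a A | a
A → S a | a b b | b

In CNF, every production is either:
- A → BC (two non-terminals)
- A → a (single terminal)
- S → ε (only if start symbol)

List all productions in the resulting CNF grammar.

TA → a; TB → b; S → a; A → b; S → TA X0; X0 → S TB; S → S X1; X1 → TA A; A → S TA; A → TA X2; X2 → TB TB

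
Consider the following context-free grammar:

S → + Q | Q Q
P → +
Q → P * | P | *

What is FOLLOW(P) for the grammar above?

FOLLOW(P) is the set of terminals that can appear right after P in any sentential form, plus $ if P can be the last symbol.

We compute FOLLOW(P) using the standard algorithm.
FOLLOW(S) starts with {$}.
FIRST(P) = {+}
FIRST(Q) = {*, +}
FIRST(S) = {*, +}
FOLLOW(P) = {$, *, +}
FOLLOW(Q) = {$, *, +}
FOLLOW(S) = {$}
Therefore, FOLLOW(P) = {$, *, +}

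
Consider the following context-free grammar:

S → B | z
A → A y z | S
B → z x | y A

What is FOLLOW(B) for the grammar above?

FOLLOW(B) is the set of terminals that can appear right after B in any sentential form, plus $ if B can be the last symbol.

We compute FOLLOW(B) using the standard algorithm.
FOLLOW(S) starts with {$}.
FIRST(A) = {y, z}
FIRST(B) = {y, z}
FIRST(S) = {y, z}
FOLLOW(A) = {$, y}
FOLLOW(B) = {$, y}
FOLLOW(S) = {$, y}
Therefore, FOLLOW(B) = {$, y}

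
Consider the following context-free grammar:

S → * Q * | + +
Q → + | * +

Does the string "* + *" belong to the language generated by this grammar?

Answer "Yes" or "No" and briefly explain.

Yes - a valid derivation exists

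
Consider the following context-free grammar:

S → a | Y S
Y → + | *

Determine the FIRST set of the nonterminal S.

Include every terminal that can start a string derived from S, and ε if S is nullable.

We compute FIRST(S) using the standard algorithm.
FIRST(S) = {*, +, a}
FIRST(Y) = {*, +}
Therefore, FIRST(S) = {*, +, a}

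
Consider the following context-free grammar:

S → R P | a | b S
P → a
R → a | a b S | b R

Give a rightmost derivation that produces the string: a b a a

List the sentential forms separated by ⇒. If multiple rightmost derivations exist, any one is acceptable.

S ⇒ R P ⇒ R a ⇒ a b S a ⇒ a b a a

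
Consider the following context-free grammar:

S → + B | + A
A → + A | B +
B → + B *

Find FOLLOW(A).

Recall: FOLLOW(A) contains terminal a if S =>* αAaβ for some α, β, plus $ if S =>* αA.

We compute FOLLOW(A) using the standard algorithm.
FOLLOW(S) starts with {$}.
FIRST(A) = {+}
FIRST(B) = {+}
FIRST(S) = {+}
FOLLOW(A) = {$}
FOLLOW(B) = {$, *, +}
FOLLOW(S) = {$}
Therefore, FOLLOW(A) = {$}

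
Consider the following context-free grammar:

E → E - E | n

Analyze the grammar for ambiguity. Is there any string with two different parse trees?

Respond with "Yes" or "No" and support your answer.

Yes - the string 'n - n - n - n' has two distinct parse trees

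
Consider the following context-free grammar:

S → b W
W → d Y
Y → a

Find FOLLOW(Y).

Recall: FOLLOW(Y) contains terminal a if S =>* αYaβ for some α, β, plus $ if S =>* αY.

We compute FOLLOW(Y) using the standard algorithm.
FOLLOW(S) starts with {$}.
FIRST(S) = {b}
FIRST(W) = {d}
FIRST(Y) = {a}
FOLLOW(S) = {$}
FOLLOW(W) = {$}
FOLLOW(Y) = {$}
Therefore, FOLLOW(Y) = {$}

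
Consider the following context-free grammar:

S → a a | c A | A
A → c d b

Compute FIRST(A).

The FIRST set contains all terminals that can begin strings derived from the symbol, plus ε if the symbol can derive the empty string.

We compute FIRST(A) using the standard algorithm.
FIRST(A) = {c}
FIRST(S) = {a, c}
Therefore, FIRST(A) = {c}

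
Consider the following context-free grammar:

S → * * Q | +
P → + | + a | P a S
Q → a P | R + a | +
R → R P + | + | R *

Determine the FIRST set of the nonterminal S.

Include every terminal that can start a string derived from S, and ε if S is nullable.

We compute FIRST(S) using the standard algorithm.
FIRST(P) = {+}
FIRST(Q) = {+, a}
FIRST(R) = {+}
FIRST(S) = {*, +}
Therefore, FIRST(S) = {*, +}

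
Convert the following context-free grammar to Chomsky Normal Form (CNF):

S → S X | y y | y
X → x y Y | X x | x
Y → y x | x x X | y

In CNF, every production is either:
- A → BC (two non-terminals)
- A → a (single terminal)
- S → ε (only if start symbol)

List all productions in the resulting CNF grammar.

TY → y; S → y; TX → x; X → x; Y → y; S → S X; S → TY TY; X → TX X0; X0 → TY Y; X → X TX; Y → TY TX; Y → TX X1; X1 → TX X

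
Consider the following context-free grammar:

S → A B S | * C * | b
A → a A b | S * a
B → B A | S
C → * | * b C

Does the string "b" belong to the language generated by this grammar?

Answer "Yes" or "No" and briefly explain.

Yes - a valid derivation exists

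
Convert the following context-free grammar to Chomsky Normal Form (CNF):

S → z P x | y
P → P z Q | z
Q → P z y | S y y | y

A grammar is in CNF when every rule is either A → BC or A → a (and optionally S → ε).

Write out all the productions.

TZ → z; TX → x; S → y; P → z; TY → y; Q → y; S → TZ X0; X0 → P TX; P → P X1; X1 → TZ Q; Q → P X2; X2 → TZ TY; Q → S X3; X3 → TY TY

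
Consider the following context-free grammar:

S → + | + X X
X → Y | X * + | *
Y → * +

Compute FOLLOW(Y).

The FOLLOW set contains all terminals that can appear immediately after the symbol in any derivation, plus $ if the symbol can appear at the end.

We compute FOLLOW(Y) using the standard algorithm.
FOLLOW(S) starts with {$}.
FIRST(S) = {+}
FIRST(X) = {*}
FIRST(Y) = {*}
FOLLOW(S) = {$}
FOLLOW(X) = {$, *}
FOLLOW(Y) = {$, *}
Therefore, FOLLOW(Y) = {$, *}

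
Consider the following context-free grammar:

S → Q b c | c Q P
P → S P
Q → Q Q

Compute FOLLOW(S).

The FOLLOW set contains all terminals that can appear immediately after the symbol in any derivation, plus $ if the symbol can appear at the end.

We compute FOLLOW(S) using the standard algorithm.
FOLLOW(S) starts with {$}.
FIRST(P) = {c}
FIRST(Q) = {}
FIRST(S) = {c}
FOLLOW(P) = {$, c}
FOLLOW(Q) = {b, c}
FOLLOW(S) = {$, c}
Therefore, FOLLOW(S) = {$, c}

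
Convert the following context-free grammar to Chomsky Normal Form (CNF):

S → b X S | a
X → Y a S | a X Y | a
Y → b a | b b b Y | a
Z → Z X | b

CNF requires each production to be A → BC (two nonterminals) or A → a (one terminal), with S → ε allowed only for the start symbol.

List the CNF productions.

TB → b; S → a; TA → a; X → a; Y → a; Z → b; S → TB X0; X0 → X S; X → Y X1; X1 → TA S; X → TA X2; X2 → X Y; Y → TB TA; Y → TB X3; X3 → TB X4; X4 → TB Y; Z → Z X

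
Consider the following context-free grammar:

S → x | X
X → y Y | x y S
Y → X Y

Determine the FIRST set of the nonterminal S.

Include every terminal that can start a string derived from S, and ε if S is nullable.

We compute FIRST(S) using the standard algorithm.
FIRST(S) = {x, y}
FIRST(X) = {x, y}
FIRST(Y) = {x, y}
Therefore, FIRST(S) = {x, y}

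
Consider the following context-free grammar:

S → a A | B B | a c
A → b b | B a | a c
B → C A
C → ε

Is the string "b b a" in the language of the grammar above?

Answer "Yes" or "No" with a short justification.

No - no valid derivation exists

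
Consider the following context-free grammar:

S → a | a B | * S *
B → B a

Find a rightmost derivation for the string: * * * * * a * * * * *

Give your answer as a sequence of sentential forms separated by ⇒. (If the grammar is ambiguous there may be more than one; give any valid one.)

S ⇒ * S * ⇒ * * S * * ⇒ * * * S * * * ⇒ * * * * S * * * * ⇒ * * * * * S * * * * * ⇒ * * * * * a * * * * *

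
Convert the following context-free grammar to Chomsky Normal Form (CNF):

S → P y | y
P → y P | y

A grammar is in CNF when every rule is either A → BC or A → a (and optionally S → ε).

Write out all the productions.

TY → y; S → y; P → y; S → P TY; P → TY P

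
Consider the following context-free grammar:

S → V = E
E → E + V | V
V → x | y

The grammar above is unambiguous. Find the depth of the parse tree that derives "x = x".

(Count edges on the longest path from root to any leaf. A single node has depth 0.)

3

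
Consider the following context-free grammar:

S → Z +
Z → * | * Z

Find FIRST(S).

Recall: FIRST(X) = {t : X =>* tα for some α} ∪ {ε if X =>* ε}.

We compute FIRST(S) using the standard algorithm.
FIRST(S) = {*}
FIRST(Z) = {*}
Therefore, FIRST(S) = {*}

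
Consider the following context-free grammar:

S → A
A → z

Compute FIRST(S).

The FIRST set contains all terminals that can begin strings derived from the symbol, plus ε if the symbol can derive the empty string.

We compute FIRST(S) using the standard algorithm.
FIRST(A) = {z}
FIRST(S) = {z}
Therefore, FIRST(S) = {z}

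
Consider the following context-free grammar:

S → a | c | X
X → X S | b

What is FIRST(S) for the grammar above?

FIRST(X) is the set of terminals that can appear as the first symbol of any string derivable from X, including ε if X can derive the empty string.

We compute FIRST(S) using the standard algorithm.
FIRST(S) = {a, b, c}
FIRST(X) = {b}
Therefore, FIRST(S) = {a, b, c}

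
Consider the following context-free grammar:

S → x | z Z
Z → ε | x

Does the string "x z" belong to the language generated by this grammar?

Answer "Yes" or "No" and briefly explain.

No - no valid derivation exists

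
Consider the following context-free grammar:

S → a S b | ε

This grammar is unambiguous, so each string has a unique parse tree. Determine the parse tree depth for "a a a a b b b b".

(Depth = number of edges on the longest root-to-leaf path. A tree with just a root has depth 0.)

5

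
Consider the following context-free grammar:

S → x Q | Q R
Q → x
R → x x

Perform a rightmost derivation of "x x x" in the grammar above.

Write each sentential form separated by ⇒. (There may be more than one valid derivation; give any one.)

S ⇒ Q R ⇒ Q x x ⇒ x x x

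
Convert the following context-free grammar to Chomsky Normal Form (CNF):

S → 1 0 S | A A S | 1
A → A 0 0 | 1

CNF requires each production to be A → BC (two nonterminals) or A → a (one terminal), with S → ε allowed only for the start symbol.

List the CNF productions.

T1 → 1; T0 → 0; S → 1; A → 1; S → T1 X0; X0 → T0 S; S → A X1; X1 → A S; A → A X2; X2 → T0 T0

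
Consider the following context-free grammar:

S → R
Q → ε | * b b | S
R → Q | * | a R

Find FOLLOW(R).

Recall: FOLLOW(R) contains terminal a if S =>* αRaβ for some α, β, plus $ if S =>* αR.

We compute FOLLOW(R) using the standard algorithm.
FOLLOW(S) starts with {$}.
FIRST(Q) = {*, a, ε}
FIRST(R) = {*, a, ε}
FIRST(S) = {*, a, ε}
FOLLOW(Q) = {$}
FOLLOW(R) = {$}
FOLLOW(S) = {$}
Therefore, FOLLOW(R) = {$}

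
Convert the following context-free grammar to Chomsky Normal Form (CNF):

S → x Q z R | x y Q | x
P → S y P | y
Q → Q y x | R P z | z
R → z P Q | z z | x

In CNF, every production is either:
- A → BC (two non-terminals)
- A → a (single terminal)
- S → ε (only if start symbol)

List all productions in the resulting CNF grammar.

TX → x; TZ → z; TY → y; S → x; P → y; Q → z; R → x; S → TX X0; X0 → Q X1; X1 → TZ R; S → TX X2; X2 → TY Q; P → S X3; X3 → TY P; Q → Q X4; X4 → TY TX; Q → R X5; X5 → P TZ; R → TZ X6; X6 → P Q; R → TZ TZ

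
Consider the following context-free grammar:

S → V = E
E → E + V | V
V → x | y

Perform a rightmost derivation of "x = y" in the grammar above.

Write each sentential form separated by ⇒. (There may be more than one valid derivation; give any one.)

S ⇒ V = E ⇒ V = V ⇒ V = y ⇒ x = y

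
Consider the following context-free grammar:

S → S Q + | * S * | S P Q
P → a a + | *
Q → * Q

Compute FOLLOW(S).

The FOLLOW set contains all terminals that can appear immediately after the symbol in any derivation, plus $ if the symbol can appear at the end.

We compute FOLLOW(S) using the standard algorithm.
FOLLOW(S) starts with {$}.
FIRST(P) = {*, a}
FIRST(Q) = {*}
FIRST(S) = {*}
FOLLOW(P) = {*}
FOLLOW(Q) = {$, *, +, a}
FOLLOW(S) = {$, *, a}
Therefore, FOLLOW(S) = {$, *, a}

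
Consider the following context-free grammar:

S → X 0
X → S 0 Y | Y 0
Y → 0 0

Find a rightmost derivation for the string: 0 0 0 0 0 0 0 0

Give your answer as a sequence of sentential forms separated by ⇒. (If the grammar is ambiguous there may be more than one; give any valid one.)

S ⇒ X 0 ⇒ S 0 Y 0 ⇒ S 0 0 0 0 ⇒ X 0 0 0 0 0 ⇒ Y 0 0 0 0 0 0 ⇒ 0 0 0 0 0 0 0 0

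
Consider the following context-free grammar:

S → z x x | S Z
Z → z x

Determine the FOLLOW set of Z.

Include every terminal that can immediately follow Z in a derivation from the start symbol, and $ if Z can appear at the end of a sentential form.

We compute FOLLOW(Z) using the standard algorithm.
FOLLOW(S) starts with {$}.
FIRST(S) = {z}
FIRST(Z) = {z}
FOLLOW(S) = {$, z}
FOLLOW(Z) = {$, z}
Therefore, FOLLOW(Z) = {$, z}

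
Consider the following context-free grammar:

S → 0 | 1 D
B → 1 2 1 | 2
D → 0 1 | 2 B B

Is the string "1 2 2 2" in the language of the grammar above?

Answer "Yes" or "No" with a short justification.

Yes - a valid derivation exists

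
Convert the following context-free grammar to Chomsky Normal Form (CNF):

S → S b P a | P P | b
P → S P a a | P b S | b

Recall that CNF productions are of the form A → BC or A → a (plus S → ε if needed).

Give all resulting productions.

TB → b; TA → a; S → b; P → b; S → S X0; X0 → TB X1; X1 → P TA; S → P P; P → S X2; X2 → P X3; X3 → TA TA; P → P X4; X4 → TB S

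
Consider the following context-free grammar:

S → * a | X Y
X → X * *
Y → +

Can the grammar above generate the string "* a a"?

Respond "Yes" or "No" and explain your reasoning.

No - no valid derivation exists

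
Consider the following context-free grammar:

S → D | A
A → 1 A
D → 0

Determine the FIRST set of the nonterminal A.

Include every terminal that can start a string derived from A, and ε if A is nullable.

We compute FIRST(A) using the standard algorithm.
FIRST(A) = {1}
FIRST(D) = {0}
FIRST(S) = {0, 1}
Therefore, FIRST(A) = {1}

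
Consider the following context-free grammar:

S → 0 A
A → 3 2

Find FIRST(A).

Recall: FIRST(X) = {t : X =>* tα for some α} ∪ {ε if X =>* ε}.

We compute FIRST(A) using the standard algorithm.
FIRST(A) = {3}
FIRST(S) = {0}
Therefore, FIRST(A) = {3}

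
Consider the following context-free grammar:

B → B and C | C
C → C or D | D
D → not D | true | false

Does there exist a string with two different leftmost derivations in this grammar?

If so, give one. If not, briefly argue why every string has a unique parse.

No - every string in the language has a unique leftmost derivation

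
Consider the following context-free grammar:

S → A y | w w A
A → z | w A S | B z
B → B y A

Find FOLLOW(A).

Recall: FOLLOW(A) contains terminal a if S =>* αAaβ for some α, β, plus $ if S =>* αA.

We compute FOLLOW(A) using the standard algorithm.
FOLLOW(S) starts with {$}.
FIRST(A) = {w, z}
FIRST(B) = {}
FIRST(S) = {w, z}
FOLLOW(A) = {$, w, y, z}
FOLLOW(B) = {y, z}
FOLLOW(S) = {$, w, y, z}
Therefore, FOLLOW(A) = {$, w, y, z}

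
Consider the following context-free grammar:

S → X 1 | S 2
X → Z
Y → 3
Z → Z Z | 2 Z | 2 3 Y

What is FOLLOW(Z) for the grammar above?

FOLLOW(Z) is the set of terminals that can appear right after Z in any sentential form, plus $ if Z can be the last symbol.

We compute FOLLOW(Z) using the standard algorithm.
FOLLOW(S) starts with {$}.
FIRST(S) = {2}
FIRST(X) = {2}
FIRST(Y) = {3}
FIRST(Z) = {2}
FOLLOW(S) = {$, 2}
FOLLOW(X) = {1}
FOLLOW(Y) = {1, 2}
FOLLOW(Z) = {1, 2}
Therefore, FOLLOW(Z) = {1, 2}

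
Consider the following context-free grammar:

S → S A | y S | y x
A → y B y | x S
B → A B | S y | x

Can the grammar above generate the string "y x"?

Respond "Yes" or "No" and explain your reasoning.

Yes - a valid derivation exists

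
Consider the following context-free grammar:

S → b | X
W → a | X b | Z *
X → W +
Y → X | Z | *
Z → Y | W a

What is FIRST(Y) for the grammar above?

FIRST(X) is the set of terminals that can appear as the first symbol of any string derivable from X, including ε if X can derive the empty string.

We compute FIRST(Y) using the standard algorithm.
FIRST(S) = {*, a, b}
FIRST(W) = {*, a}
FIRST(X) = {*, a}
FIRST(Y) = {*, a}
FIRST(Z) = {*, a}
Therefore, FIRST(Y) = {*, a}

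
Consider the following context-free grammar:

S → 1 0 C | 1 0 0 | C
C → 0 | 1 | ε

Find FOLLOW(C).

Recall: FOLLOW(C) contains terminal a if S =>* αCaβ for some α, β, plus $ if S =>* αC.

We compute FOLLOW(C) using the standard algorithm.
FOLLOW(S) starts with {$}.
FIRST(C) = {0, 1, ε}
FIRST(S) = {0, 1, ε}
FOLLOW(C) = {$}
FOLLOW(S) = {$}
Therefore, FOLLOW(C) = {$}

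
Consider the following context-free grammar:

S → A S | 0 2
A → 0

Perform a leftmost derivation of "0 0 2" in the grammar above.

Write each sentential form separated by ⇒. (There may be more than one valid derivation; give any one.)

S ⇒ A S ⇒ 0 S ⇒ 0 0 2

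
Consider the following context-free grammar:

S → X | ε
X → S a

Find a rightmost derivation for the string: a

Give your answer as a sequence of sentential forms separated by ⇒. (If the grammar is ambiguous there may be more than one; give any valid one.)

S ⇒ X ⇒ S a ⇒ a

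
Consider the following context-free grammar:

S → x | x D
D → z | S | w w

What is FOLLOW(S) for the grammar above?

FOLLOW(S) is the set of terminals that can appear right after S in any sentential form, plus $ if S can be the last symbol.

We compute FOLLOW(S) using the standard algorithm.
FOLLOW(S) starts with {$}.
FIRST(D) = {w, x, z}
FIRST(S) = {x}
FOLLOW(D) = {$}
FOLLOW(S) = {$}
Therefore, FOLLOW(S) = {$}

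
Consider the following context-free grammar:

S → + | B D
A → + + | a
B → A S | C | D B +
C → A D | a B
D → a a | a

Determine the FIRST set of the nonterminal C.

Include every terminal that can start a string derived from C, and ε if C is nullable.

We compute FIRST(C) using the standard algorithm.
FIRST(A) = {+, a}
FIRST(B) = {+, a}
FIRST(C) = {+, a}
FIRST(D) = {a}
FIRST(S) = {+, a}
Therefore, FIRST(C) = {+, a}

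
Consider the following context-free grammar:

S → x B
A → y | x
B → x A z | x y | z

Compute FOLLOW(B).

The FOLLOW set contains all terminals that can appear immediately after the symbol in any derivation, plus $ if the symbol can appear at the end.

We compute FOLLOW(B) using the standard algorithm.
FOLLOW(S) starts with {$}.
FIRST(A) = {x, y}
FIRST(B) = {x, z}
FIRST(S) = {x}
FOLLOW(A) = {z}
FOLLOW(B) = {$}
FOLLOW(S) = {$}
Therefore, FOLLOW(B) = {$}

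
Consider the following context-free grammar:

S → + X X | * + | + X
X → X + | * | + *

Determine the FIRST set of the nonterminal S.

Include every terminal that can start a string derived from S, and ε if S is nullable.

We compute FIRST(S) using the standard algorithm.
FIRST(S) = {*, +}
FIRST(X) = {*, +}
Therefore, FIRST(S) = {*, +}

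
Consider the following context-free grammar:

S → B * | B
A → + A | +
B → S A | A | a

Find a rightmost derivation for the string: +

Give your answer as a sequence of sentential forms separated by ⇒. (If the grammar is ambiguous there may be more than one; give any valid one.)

S ⇒ B ⇒ A ⇒ +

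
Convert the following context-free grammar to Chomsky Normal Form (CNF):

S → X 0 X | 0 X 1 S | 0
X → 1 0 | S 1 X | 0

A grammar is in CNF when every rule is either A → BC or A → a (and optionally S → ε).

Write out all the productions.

T0 → 0; T1 → 1; S → 0; X → 0; S → X X0; X0 → T0 X; S → T0 X1; X1 → X X2; X2 → T1 S; X → T1 T0; X → S X3; X3 → T1 X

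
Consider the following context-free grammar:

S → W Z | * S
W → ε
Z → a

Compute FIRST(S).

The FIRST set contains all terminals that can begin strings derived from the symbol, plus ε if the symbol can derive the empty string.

We compute FIRST(S) using the standard algorithm.
FIRST(S) = {*, a}
FIRST(W) = {ε}
FIRST(Z) = {a}
Therefore, FIRST(S) = {*, a}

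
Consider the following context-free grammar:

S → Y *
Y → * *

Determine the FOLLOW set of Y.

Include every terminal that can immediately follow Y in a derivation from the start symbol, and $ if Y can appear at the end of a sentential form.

We compute FOLLOW(Y) using the standard algorithm.
FOLLOW(S) starts with {$}.
FIRST(S) = {*}
FIRST(Y) = {*}
FOLLOW(S) = {$}
FOLLOW(Y) = {*}
Therefore, FOLLOW(Y) = {*}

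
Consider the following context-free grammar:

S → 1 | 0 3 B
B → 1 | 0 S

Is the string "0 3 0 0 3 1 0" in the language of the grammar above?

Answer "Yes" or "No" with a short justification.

No - no valid derivation exists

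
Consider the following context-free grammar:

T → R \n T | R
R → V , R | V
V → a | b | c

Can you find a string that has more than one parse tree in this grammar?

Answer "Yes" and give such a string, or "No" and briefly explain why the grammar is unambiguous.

No - the grammar is unambiguous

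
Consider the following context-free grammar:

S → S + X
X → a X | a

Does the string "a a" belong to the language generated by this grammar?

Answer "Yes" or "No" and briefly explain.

No - no valid derivation exists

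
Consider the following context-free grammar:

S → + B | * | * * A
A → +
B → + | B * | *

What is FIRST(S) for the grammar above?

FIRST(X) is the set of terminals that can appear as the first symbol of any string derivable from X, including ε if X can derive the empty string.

We compute FIRST(S) using the standard algorithm.
FIRST(A) = {+}
FIRST(B) = {*, +}
FIRST(S) = {*, +}
Therefore, FIRST(S) = {*, +}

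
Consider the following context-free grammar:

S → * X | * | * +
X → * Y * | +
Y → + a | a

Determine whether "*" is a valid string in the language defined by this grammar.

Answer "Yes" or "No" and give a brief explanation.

Yes - a valid derivation exists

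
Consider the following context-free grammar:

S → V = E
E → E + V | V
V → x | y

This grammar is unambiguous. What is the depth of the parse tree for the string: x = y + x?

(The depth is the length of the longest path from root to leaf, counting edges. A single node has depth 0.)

4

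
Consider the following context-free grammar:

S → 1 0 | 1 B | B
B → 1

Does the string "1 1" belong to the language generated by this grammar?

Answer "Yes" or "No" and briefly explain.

Yes - a valid derivation exists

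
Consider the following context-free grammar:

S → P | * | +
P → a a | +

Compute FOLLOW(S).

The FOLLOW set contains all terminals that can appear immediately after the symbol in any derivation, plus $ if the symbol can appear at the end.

We compute FOLLOW(S) using the standard algorithm.
FOLLOW(S) starts with {$}.
FIRST(P) = {+, a}
FIRST(S) = {*, +, a}
FOLLOW(P) = {$}
FOLLOW(S) = {$}
Therefore, FOLLOW(S) = {$}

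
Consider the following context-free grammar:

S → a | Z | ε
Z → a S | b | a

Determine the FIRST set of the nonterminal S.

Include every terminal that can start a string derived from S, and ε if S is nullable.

We compute FIRST(S) using the standard algorithm.
FIRST(S) = {a, b, ε}
FIRST(Z) = {a, b}
Therefore, FIRST(S) = {a, b, ε}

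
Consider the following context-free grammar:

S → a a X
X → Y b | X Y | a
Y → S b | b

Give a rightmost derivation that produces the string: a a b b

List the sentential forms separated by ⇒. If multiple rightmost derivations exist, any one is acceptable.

S ⇒ a a X ⇒ a a Y b ⇒ a a b b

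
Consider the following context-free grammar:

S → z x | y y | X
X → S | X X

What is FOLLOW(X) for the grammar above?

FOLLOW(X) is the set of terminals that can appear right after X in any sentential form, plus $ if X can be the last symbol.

We compute FOLLOW(X) using the standard algorithm.
FOLLOW(S) starts with {$}.
FIRST(S) = {y, z}
FIRST(X) = {y, z}
FOLLOW(S) = {$, y, z}
FOLLOW(X) = {$, y, z}
Therefore, FOLLOW(X) = {$, y, z}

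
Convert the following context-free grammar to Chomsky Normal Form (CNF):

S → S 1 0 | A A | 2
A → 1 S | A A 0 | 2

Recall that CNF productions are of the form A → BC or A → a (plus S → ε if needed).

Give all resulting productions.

T1 → 1; T0 → 0; S → 2; A → 2; S → S X0; X0 → T1 T0; S → A A; A → T1 S; A → A X1; X1 → A T0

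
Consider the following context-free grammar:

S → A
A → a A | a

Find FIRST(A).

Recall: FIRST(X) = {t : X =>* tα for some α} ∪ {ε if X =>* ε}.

We compute FIRST(A) using the standard algorithm.
FIRST(A) = {a}
FIRST(S) = {a}
Therefore, FIRST(A) = {a}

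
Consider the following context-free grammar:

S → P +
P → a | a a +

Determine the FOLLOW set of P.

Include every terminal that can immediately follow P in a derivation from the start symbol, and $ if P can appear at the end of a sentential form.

We compute FOLLOW(P) using the standard algorithm.
FOLLOW(S) starts with {$}.
FIRST(P) = {a}
FIRST(S) = {a}
FOLLOW(P) = {+}
FOLLOW(S) = {$}
Therefore, FOLLOW(P) = {+}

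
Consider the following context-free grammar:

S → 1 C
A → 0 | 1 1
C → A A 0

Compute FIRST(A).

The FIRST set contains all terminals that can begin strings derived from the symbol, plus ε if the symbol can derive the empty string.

We compute FIRST(A) using the standard algorithm.
FIRST(A) = {0, 1}
FIRST(C) = {0, 1}
FIRST(S) = {1}
Therefore, FIRST(A) = {0, 1}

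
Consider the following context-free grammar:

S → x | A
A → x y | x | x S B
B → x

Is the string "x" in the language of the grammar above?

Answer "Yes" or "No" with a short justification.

Yes - a valid derivation exists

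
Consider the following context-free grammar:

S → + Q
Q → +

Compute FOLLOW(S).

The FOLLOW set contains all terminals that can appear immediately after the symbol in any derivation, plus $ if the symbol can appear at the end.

We compute FOLLOW(S) using the standard algorithm.
FOLLOW(S) starts with {$}.
FIRST(Q) = {+}
FIRST(S) = {+}
FOLLOW(Q) = {$}
FOLLOW(S) = {$}
Therefore, FOLLOW(S) = {$}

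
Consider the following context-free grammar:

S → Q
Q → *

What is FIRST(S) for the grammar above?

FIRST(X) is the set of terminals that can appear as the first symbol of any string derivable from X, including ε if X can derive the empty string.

We compute FIRST(S) using the standard algorithm.
FIRST(Q) = {*}
FIRST(S) = {*}
Therefore, FIRST(S) = {*}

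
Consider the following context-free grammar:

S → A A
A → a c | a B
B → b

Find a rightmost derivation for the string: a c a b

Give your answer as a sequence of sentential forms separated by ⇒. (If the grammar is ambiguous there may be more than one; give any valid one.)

S ⇒ A A ⇒ A a B ⇒ A a b ⇒ a c a b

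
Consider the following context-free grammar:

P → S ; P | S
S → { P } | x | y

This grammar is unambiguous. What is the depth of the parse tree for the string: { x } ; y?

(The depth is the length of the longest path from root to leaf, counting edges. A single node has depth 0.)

4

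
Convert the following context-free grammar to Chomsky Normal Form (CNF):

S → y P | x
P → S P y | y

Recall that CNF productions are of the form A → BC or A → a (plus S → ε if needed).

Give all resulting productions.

TY → y; S → x; P → y; S → TY P; P → S X0; X0 → P TY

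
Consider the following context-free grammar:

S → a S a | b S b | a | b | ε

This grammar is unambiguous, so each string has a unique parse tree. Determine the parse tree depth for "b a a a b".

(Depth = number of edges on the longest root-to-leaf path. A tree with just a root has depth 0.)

3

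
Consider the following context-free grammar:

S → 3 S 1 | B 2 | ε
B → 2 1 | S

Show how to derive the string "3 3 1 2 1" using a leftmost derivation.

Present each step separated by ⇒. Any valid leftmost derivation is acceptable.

S ⇒ 3 S 1 ⇒ 3 B 2 1 ⇒ 3 S 2 1 ⇒ 3 3 S 1 2 1 ⇒ 3 3 1 2 1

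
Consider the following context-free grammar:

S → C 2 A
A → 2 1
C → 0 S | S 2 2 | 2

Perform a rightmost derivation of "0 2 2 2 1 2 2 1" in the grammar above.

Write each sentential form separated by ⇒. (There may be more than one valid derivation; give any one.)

S ⇒ C 2 A ⇒ C 2 2 1 ⇒ 0 S 2 2 1 ⇒ 0 C 2 A 2 2 1 ⇒ 0 C 2 2 1 2 2 1 ⇒ 0 2 2 2 1 2 2 1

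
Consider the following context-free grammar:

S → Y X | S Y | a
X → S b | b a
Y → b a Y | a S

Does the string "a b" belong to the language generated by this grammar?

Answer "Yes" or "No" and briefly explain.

No - no valid derivation exists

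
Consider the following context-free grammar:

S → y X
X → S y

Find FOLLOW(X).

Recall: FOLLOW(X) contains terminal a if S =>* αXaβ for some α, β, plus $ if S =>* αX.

We compute FOLLOW(X) using the standard algorithm.
FOLLOW(S) starts with {$}.
FIRST(S) = {y}
FIRST(X) = {y}
FOLLOW(S) = {$, y}
FOLLOW(X) = {$, y}
Therefore, FOLLOW(X) = {$, y}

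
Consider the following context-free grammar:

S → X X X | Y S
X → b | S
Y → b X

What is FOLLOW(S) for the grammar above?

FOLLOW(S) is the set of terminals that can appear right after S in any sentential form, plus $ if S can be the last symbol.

We compute FOLLOW(S) using the standard algorithm.
FOLLOW(S) starts with {$}.
FIRST(S) = {b}
FIRST(X) = {b}
FIRST(Y) = {b}
FOLLOW(S) = {$, b}
FOLLOW(X) = {$, b}
FOLLOW(Y) = {b}
Therefore, FOLLOW(S) = {$, b}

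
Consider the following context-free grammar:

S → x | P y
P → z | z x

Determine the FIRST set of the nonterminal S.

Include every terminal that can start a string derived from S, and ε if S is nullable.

We compute FIRST(S) using the standard algorithm.
FIRST(P) = {z}
FIRST(S) = {x, z}
Therefore, FIRST(S) = {x, z}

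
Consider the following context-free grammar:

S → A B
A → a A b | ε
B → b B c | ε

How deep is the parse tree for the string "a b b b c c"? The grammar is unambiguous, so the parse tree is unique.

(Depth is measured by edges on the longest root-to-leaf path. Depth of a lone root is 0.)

4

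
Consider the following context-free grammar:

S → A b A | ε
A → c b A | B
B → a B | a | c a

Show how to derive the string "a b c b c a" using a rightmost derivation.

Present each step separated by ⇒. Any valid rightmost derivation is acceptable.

S ⇒ A b A ⇒ A b c b A ⇒ A b c b B ⇒ A b c b c a ⇒ B b c b c a ⇒ a b c b c a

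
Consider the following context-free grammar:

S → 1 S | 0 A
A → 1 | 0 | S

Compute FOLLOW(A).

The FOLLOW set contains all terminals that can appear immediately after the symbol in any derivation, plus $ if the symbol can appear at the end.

We compute FOLLOW(A) using the standard algorithm.
FOLLOW(S) starts with {$}.
FIRST(A) = {0, 1}
FIRST(S) = {0, 1}
FOLLOW(A) = {$}
FOLLOW(S) = {$}
Therefore, FOLLOW(A) = {$}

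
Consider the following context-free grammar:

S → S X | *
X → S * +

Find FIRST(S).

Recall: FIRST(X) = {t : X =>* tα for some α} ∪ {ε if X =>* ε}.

We compute FIRST(S) using the standard algorithm.
FIRST(S) = {*}
FIRST(X) = {*}
Therefore, FIRST(S) = {*}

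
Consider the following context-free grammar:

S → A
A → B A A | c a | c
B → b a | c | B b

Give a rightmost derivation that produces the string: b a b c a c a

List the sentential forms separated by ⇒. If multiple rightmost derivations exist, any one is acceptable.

S ⇒ A ⇒ B A A ⇒ B A c a ⇒ B c a c a ⇒ B b c a c a ⇒ b a b c a c a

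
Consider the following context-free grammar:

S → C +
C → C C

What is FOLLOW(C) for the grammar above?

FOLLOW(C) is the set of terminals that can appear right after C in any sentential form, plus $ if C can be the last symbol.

We compute FOLLOW(C) using the standard algorithm.
FOLLOW(S) starts with {$}.
FIRST(C) = {}
FIRST(S) = {}
FOLLOW(C) = {+}
FOLLOW(S) = {$}
Therefore, FOLLOW(C) = {+}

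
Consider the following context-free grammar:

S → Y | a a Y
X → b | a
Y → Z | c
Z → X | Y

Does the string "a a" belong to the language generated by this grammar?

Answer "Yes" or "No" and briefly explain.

No - no valid derivation exists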